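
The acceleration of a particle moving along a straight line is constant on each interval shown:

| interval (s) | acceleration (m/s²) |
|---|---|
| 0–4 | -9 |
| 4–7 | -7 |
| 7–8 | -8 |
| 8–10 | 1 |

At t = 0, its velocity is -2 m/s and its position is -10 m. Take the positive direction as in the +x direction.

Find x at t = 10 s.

On each constant-a segment, Δv = aΔt and Δx = v₀Δt + ½aΔt²; chain segment to segment.
0–4 s: v starts -2 m/s; Δx = -2·4 + ½·-9·4² = -80 m; v ends -38 m/s.
4–7 s: v starts -38 m/s; Δx = -38·3 + ½·-7·3² = -145.5 m; v ends -59 m/s.
7–8 s: v starts -59 m/s; Δx = -59·1 + ½·-8·1² = -63 m; v ends -67 m/s.
8–10 s: v starts -67 m/s; Δx = -67·2 + ½·1·2² = -132 m; v ends -65 m/s.
x(10) = -10 + Σ Δx = -430.5 m.

-430.5 m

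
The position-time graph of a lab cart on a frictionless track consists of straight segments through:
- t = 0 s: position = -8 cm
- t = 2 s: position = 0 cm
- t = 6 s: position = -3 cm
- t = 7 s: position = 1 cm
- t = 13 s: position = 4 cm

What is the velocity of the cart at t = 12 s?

0.5 cm/s

Velocity is the slope of the x-t graph on 7–13 s: (4 − 1)/(13 − 7) = 0.5 cm/s.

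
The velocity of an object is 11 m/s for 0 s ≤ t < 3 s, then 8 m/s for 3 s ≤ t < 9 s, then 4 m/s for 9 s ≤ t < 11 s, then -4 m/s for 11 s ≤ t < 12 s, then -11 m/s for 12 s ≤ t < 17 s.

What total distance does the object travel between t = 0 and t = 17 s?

Total distance travelled is ∫|v| dt — sum the magnitudes of each area piece.
0–3 s: |11| × 3 = 33 m
3–9 s: |8| × 6 = 48 m
9–11 s: |4| × 2 = 8 m
11–12 s: |-4| × 1 = 4 m
12–17 s: |-11| × 5 = 55 m
Total distance = 148 m

148 m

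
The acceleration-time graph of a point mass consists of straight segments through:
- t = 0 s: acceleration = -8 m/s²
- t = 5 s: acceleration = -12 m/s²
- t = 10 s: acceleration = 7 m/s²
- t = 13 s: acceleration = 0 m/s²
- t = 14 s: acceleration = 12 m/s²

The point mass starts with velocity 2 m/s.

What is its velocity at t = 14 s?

Δv equals the area under the a-t graph; then v = v₀ + Δv.
0–5 s: ½(-8 + -12)(5) = -50 m/s
5–10 s: ½(-12 + 7)(5) = -12.5 m/s
10–13 s: ½(7 + 0)(3) = 10.5 m/s
13–14 s: ½(0 + 12)(1) = 6 m/s
Δv = -46 m/s, so v(14) = 2 + (-46) = -44 m/s.

-44 m/s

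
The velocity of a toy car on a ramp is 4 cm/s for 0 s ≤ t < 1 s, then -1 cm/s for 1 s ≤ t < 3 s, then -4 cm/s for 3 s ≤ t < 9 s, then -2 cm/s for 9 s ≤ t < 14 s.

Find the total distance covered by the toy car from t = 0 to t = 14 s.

40 cm

Total distance travelled is ∫|v| dt — sum the magnitudes of each area piece.
0–1 s: |4| × 1 = 4 cm
1–3 s: |-1| × 2 = 2 cm
3–9 s: |-4| × 6 = 24 cm
9–14 s: |-2| × 5 = 10 cm
Total distance = 40 cm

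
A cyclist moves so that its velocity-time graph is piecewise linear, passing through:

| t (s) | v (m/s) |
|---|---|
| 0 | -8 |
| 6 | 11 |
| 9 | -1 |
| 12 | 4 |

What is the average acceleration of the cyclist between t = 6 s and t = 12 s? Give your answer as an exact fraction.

Average acceleration = Δv/Δt = (4 − 11)/(12 − 6) = -7/6 m/s².

-7/6 m/s²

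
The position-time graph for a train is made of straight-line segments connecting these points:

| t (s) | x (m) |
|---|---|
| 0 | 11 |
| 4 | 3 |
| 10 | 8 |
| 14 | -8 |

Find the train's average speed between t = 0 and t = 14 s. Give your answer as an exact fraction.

29/14 m/s

Average speed = (total path length)/(elapsed time); on a piecewise-linear x-t graph the path length is Σ|Δx|.
0–4 s: |Δx| = |3 − 11| = 8 m
4–10 s: |Δx| = |8 − 3| = 5 m
10–14 s: |Δx| = |-8 − 8| = 16 m
Total path = 29 m; average speed = 29/14 = 29/14 m/s.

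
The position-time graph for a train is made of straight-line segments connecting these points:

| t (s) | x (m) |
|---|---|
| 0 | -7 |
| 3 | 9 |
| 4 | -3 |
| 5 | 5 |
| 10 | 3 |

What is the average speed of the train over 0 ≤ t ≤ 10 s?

3.8 m/s

Average speed = (total path length)/(elapsed time); on a piecewise-linear x-t graph the path length is Σ|Δx|.
0–3 s: |Δx| = |9 − -7| = 16 m
3–4 s: |Δx| = |-3 − 9| = 12 m
4–5 s: |Δx| = |5 − -3| = 8 m
5–10 s: |Δx| = |3 − 5| = 2 m
Total path = 38 m; average speed = 38/10 = 3.8 m/s.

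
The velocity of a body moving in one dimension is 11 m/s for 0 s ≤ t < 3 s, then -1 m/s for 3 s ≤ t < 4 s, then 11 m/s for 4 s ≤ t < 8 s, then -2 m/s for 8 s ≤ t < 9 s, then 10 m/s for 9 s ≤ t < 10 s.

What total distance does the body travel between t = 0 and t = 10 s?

Distance (not displacement) is the total path length: add the absolute areas under v-t.
0–3 s: |11| × 3 = 33 m
3–4 s: |-1| × 1 = 1 m
4–8 s: |11| × 4 = 44 m
8–9 s: |-2| × 1 = 2 m
9–10 s: |10| × 1 = 10 m
Total distance = 90 m

90 m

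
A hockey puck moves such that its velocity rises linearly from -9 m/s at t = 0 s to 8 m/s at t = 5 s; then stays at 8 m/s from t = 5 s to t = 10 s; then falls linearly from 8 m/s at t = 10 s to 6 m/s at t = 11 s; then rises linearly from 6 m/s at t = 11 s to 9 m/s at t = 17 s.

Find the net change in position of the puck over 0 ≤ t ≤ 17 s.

Net displacement equals the area under the velocity-time graph (areas below the axis count negative).
0–5 s: ½(-9 + 8)(5) = -2.5 m
5–10 s: 8 × 5 = 40 m
10–11 s: ½(8 + 6)(1) = 7 m
11–17 s: ½(6 + 9)(6) = 45 m
Net displacement = 89.5 m

89.5 m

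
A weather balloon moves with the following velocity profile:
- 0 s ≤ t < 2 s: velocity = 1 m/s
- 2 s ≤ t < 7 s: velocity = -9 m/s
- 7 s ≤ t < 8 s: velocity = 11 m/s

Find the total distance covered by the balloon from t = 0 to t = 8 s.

Total distance travelled is ∫|v| dt — sum the magnitudes of each area piece.
0–2 s: |1| × 2 = 2 m
2–7 s: |-9| × 5 = 45 m
7–8 s: |11| × 1 = 11 m
Total distance = 58 m

58 m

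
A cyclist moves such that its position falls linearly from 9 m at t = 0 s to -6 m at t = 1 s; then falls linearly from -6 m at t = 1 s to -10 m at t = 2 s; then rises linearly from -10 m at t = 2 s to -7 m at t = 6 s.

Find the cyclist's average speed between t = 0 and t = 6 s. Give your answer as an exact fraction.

Average speed = (total path length)/(elapsed time); on a piecewise-linear x-t graph the path length is Σ|Δx|.
0–1 s: |Δx| = |-6 − 9| = 15 m
1–2 s: |Δx| = |-10 − -6| = 4 m
2–6 s: |Δx| = |-7 − -10| = 3 m
Total path = 22 m; average speed = 22/6 = 11/3 m/s.

11/3 m/s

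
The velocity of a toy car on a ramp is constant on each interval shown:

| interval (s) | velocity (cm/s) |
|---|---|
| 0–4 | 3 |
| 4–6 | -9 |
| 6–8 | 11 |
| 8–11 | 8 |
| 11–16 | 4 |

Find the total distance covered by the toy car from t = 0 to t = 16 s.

96 cm

Total distance travelled is ∫|v| dt — sum the magnitudes of each area piece.
0–4 s: |3| × 4 = 12 cm
4–6 s: |-9| × 2 = 18 cm
6–8 s: |11| × 2 = 22 cm
8–11 s: |8| × 3 = 24 cm
11–16 s: |4| × 5 = 20 cm
Total distance = 96 cm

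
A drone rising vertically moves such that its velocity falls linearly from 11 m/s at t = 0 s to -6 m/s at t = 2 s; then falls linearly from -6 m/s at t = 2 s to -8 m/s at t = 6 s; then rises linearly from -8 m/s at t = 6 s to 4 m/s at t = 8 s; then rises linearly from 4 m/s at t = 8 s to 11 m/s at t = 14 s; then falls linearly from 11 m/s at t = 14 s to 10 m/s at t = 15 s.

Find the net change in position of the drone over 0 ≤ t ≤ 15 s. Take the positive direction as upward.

28.5 m

Net displacement equals the area under the velocity-time graph (areas below the axis count negative).
0–2 s: ½(11 + -6)(2) = 5 m
2–6 s: ½(-6 + -8)(4) = -28 m
6–8 s: ½(-8 + 4)(2) = -4 m
8–14 s: ½(4 + 11)(6) = 45 m
14–15 s: ½(11 + 10)(1) = 10.5 m
Net displacement = 28.5 m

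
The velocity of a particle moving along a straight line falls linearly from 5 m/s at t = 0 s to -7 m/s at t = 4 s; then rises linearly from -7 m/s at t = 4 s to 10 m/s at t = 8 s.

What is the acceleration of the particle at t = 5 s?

4.25 m/s²

Acceleration is the slope of the v-t graph on 4–8 s: (10 − -7)/(8 − 4) = 4.25 m/s².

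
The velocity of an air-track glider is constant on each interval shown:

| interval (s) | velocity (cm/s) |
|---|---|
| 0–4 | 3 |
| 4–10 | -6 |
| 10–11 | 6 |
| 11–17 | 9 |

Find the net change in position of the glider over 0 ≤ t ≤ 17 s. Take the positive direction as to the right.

Displacement is the signed area under the v-t curve.
0–4 s: 3 × 4 = 12 cm
4–10 s: -6 × 6 = -36 cm
10–11 s: 6 × 1 = 6 cm
11–17 s: 9 × 6 = 54 cm
Net displacement = 36 cm

36 cm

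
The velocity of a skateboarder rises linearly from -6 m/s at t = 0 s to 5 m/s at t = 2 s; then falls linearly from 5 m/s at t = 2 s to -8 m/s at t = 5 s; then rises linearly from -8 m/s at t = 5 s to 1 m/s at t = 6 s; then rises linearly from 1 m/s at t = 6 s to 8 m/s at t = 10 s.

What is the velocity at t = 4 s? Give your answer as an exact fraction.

-11/3 m/s

On 2–5 s the graph is linear from 5 to -8 m/s: v(4) = 5 + (-8 − 5)·(4 − 2)/(5 − 2) = -11/3 m/s.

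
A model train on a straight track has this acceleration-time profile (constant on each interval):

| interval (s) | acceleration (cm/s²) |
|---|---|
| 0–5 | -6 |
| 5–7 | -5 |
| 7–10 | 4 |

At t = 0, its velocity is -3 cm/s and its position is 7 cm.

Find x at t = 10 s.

-270 cm

On each constant-a segment, Δv = aΔt and Δx = v₀Δt + ½aΔt²; chain segment to segment.
0–5 s: v starts -3 cm/s; Δx = -3·5 + ½·-6·5² = -90 cm; v ends -33 cm/s.
5–7 s: v starts -33 cm/s; Δx = -33·2 + ½·-5·2² = -76 cm; v ends -43 cm/s.
7–10 s: v starts -43 cm/s; Δx = -43·3 + ½·4·3² = -111 cm; v ends -31 cm/s.
x(10) = 7 + Σ Δx = -270 cm.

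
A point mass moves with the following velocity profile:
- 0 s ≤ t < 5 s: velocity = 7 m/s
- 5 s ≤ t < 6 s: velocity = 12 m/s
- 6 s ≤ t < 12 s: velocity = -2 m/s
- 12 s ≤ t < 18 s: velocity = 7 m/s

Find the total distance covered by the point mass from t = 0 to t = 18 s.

101 m

Distance (not displacement) is the total path length: add the absolute areas under v-t.
0–5 s: |7| × 5 = 35 m
5–6 s: |12| × 1 = 12 m
6–12 s: |-2| × 6 = 12 m
12–18 s: |7| × 6 = 42 m
Total distance = 101 m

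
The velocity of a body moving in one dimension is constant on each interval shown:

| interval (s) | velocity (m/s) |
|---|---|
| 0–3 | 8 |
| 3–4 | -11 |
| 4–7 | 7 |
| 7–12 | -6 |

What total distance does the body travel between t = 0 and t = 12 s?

Total distance travelled is ∫|v| dt — sum the magnitudes of each area piece.
0–3 s: |8| × 3 = 24 m
3–4 s: |-11| × 1 = 11 m
4–7 s: |7| × 3 = 21 m
7–12 s: |-6| × 5 = 30 m
Total distance = 86 m

86 m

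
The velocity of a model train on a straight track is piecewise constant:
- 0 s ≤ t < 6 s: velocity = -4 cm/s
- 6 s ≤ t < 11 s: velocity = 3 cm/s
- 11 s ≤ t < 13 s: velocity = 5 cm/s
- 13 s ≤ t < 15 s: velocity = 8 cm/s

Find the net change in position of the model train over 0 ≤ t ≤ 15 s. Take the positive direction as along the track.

Net displacement equals the area under the velocity-time graph (areas below the axis count negative).
0–6 s: -4 × 6 = -24 cm
6–11 s: 3 × 5 = 15 cm
11–13 s: 5 × 2 = 10 cm
13–15 s: 8 × 2 = 16 cm
Net displacement = 17 cm

17 cm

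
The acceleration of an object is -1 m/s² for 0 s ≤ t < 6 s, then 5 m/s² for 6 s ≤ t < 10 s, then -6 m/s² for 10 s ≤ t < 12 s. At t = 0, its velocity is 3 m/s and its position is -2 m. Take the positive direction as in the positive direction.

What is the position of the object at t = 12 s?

48 m

On each constant-a segment, Δv = aΔt and Δx = v₀Δt + ½aΔt²; chain segment to segment.
0–6 s: v starts 3 m/s; Δx = 3·6 + ½·-1·6² = 0 m; v ends -3 m/s.
6–10 s: v starts -3 m/s; Δx = -3·4 + ½·5·4² = 28 m; v ends 17 m/s.
10–12 s: v starts 17 m/s; Δx = 17·2 + ½·-6·2² = 22 m; v ends 5 m/s.
x(12) = -2 + Σ Δx = 48 m.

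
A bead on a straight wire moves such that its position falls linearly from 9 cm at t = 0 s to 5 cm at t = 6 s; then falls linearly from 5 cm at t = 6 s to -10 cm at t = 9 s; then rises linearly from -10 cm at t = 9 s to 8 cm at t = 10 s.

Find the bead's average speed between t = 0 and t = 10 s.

3.7 cm/s

Average speed = (total path length)/(elapsed time); on a piecewise-linear x-t graph the path length is Σ|Δx|.
0–6 s: |Δx| = |5 − 9| = 4 cm
6–9 s: |Δx| = |-10 − 5| = 15 cm
9–10 s: |Δx| = |8 − -10| = 18 cm
Total path = 37 cm; average speed = 37/10 = 3.7 cm/s.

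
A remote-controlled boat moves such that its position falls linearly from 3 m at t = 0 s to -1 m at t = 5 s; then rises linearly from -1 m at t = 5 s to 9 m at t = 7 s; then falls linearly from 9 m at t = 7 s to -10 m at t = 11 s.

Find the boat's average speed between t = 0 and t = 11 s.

Average speed = (total path length)/(elapsed time); on a piecewise-linear x-t graph the path length is Σ|Δx|.
0–5 s: |Δx| = |-1 − 3| = 4 m
5–7 s: |Δx| = |9 − -1| = 10 m
7–11 s: |Δx| = |-10 − 9| = 19 m
Total path = 33 m; average speed = 33/11 = 3 m/s.

3 m/s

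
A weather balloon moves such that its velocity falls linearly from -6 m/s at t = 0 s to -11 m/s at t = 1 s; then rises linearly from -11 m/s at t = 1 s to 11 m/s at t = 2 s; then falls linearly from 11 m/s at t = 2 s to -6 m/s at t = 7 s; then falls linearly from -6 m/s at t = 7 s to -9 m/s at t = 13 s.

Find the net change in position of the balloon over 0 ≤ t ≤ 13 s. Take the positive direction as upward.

-41 m

Net displacement equals the area under the velocity-time graph (areas below the axis count negative).
0–1 s: ½(-6 + -11)(1) = -8.5 m
1–2 s: ½(-11 + 11)(1) = 0 m
2–7 s: ½(11 + -6)(5) = 12.5 m
7–13 s: ½(-6 + -9)(6) = -45 m
Net displacement = -41 m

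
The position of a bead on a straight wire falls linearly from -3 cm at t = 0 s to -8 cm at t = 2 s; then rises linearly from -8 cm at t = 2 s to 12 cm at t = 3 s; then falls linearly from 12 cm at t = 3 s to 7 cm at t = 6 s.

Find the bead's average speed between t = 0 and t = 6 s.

5 cm/s

Average speed = (total path length)/(elapsed time); on a piecewise-linear x-t graph the path length is Σ|Δx|.
0–2 s: |Δx| = |-8 − -3| = 5 cm
2–3 s: |Δx| = |12 − -8| = 20 cm
3–6 s: |Δx| = |7 − 12| = 5 cm
Total path = 30 cm; average speed = 30/6 = 5 cm/s.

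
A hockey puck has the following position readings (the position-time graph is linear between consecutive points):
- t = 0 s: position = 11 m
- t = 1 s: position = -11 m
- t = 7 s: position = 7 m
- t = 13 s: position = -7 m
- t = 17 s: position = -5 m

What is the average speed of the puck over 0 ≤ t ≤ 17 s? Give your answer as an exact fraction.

56/17 m/s

Average speed = (total path length)/(elapsed time); on a piecewise-linear x-t graph the path length is Σ|Δx|.
0–1 s: |Δx| = |-11 − 11| = 22 m
1–7 s: |Δx| = |7 − -11| = 18 m
7–13 s: |Δx| = |-7 − 7| = 14 m
13–17 s: |Δx| = |-5 − -7| = 2 m
Total path = 56 m; average speed = 56/17 = 56/17 m/s.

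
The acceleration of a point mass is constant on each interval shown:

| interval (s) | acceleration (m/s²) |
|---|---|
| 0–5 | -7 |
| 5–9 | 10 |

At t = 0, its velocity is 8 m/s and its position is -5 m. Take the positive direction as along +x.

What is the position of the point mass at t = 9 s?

-80.5 m

On each constant-a segment, Δv = aΔt and Δx = v₀Δt + ½aΔt²; chain segment to segment.
0–5 s: v starts 8 m/s; Δx = 8·5 + ½·-7·5² = -47.5 m; v ends -27 m/s.
5–9 s: v starts -27 m/s; Δx = -27·4 + ½·10·4² = -28 m; v ends 13 m/s.
x(9) = -5 + Σ Δx = -80.5 m.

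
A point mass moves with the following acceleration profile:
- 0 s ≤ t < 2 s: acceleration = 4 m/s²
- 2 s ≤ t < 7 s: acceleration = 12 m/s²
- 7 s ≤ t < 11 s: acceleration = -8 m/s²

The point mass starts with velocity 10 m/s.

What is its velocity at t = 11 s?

Δv equals the area under the a-t graph; then v = v₀ + Δv.
0–2 s: 4 × 2 = 8 m/s
2–7 s: 12 × 5 = 60 m/s
7–11 s: -8 × 4 = -32 m/s
Δv = 36 m/s, so v(11) = 10 + (36) = 46 m/s.

46 m/s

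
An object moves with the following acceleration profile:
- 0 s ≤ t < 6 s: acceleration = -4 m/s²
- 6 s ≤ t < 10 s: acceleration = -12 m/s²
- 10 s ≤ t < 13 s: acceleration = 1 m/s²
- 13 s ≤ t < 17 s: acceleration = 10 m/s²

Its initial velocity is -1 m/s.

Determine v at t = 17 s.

-30 m/s

Δv equals the area under the a-t graph; then v = v₀ + Δv.
0–6 s: -4 × 6 = -24 m/s
6–10 s: -12 × 4 = -48 m/s
10–13 s: 1 × 3 = 3 m/s
13–17 s: 10 × 4 = 40 m/s
Δv = -29 m/s, so v(17) = -1 + (-29) = -30 m/s.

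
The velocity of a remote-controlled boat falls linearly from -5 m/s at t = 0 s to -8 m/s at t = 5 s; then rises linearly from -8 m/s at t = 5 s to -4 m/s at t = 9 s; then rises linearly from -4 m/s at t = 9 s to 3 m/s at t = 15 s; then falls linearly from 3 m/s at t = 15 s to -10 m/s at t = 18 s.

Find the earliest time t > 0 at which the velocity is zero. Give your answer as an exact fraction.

v changes sign on 9–15 s (from -4 to 3); the graph is linear there, so v = 0 at t = 9 + (4)·(15 − 9)/(3 − -4) = 87/7 s.

t = 87/7 s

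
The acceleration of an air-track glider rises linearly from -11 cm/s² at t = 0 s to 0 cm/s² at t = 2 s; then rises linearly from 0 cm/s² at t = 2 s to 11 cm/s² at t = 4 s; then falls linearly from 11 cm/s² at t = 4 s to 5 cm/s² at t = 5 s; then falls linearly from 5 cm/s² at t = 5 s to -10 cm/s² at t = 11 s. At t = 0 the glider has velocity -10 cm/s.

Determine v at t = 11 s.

-17 cm/s

Δv equals the area under the a-t graph; then v = v₀ + Δv.
0–2 s: ½(-11 + 0)(2) = -11 cm/s
2–4 s: ½(0 + 11)(2) = 11 cm/s
4–5 s: ½(11 + 5)(1) = 8 cm/s
5–11 s: ½(5 + -10)(6) = -15 cm/s
Δv = -7 cm/s, so v(11) = -10 + (-7) = -17 cm/s.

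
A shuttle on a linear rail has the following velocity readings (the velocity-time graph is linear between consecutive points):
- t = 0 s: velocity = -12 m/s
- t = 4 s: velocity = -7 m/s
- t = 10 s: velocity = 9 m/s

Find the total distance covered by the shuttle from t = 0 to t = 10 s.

Total distance travelled is ∫|v| dt — sum the magnitudes of each area piece.
0–4 s: |½(-12 + -7)(4)| = 38 m
4–10 s: v = 0 at t = 6.625 s; triangle areas 9.1875 + 15.1875 = 24.375 m
Total distance = 62.375 m

62.375 m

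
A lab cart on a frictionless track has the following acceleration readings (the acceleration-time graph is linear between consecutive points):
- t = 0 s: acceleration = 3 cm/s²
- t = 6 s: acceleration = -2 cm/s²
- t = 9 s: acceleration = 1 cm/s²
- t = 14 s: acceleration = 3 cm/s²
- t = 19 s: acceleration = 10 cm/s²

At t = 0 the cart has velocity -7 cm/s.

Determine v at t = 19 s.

Δv equals the area under the a-t graph; then v = v₀ + Δv.
0–6 s: ½(3 + -2)(6) = 3 cm/s
6–9 s: ½(-2 + 1)(3) = -1.5 cm/s
9–14 s: ½(1 + 3)(5) = 10 cm/s
14–19 s: ½(3 + 10)(5) = 32.5 cm/s
Δv = 44 cm/s, so v(19) = -7 + (44) = 37 cm/s.

37 cm/s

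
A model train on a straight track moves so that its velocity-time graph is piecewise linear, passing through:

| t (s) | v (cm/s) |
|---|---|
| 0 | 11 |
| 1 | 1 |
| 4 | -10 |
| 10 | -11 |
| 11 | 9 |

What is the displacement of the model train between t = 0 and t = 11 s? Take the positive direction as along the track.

Net displacement equals the area under the velocity-time graph (areas below the axis count negative).
0–1 s: ½(11 + 1)(1) = 6 cm
1–4 s: ½(1 + -10)(3) = -13.5 cm
4–10 s: ½(-10 + -11)(6) = -63 cm
10–11 s: ½(-11 + 9)(1) = -1 cm
Net displacement = -71.5 cm

-71.5 cm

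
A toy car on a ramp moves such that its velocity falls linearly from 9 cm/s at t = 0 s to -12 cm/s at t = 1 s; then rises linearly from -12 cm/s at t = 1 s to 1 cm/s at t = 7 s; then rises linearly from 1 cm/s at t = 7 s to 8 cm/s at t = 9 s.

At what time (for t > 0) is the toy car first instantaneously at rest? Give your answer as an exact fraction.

v changes sign on 0–1 s (from 9 to -12); the graph is linear there, so v = 0 at t = 0 + (-9)·(1 − 0)/(-12 − 9) = 3/7 s.

t = 3/7 s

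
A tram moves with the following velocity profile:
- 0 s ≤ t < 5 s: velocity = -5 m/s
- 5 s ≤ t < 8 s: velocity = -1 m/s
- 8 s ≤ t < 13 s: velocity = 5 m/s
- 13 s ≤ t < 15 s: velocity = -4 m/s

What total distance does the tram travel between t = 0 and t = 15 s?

61 m

Total distance travelled is ∫|v| dt — sum the magnitudes of each area piece.
0–5 s: |-5| × 5 = 25 m
5–8 s: |-1| × 3 = 3 m
8–13 s: |5| × 5 = 25 m
13–15 s: |-4| × 2 = 8 m
Total distance = 61 m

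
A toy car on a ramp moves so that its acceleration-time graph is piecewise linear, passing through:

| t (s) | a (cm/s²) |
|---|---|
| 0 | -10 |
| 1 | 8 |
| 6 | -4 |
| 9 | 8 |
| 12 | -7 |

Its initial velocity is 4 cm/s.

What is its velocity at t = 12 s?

20.5 cm/s

Δv equals the area under the a-t graph; then v = v₀ + Δv.
0–1 s: ½(-10 + 8)(1) = -1 cm/s
1–6 s: ½(8 + -4)(5) = 10 cm/s
6–9 s: ½(-4 + 8)(3) = 6 cm/s
9–12 s: ½(8 + -7)(3) = 1.5 cm/s
Δv = 16.5 cm/s, so v(12) = 4 + (16.5) = 20.5 cm/s.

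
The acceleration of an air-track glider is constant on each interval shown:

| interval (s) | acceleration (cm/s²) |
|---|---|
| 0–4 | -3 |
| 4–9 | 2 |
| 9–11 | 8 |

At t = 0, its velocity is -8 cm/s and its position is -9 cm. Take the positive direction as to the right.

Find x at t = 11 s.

-144 cm

On each constant-a segment, Δv = aΔt and Δx = v₀Δt + ½aΔt²; chain segment to segment.
0–4 s: v starts -8 cm/s; Δx = -8·4 + ½·-3·4² = -56 cm; v ends -20 cm/s.
4–9 s: v starts -20 cm/s; Δx = -20·5 + ½·2·5² = -75 cm; v ends -10 cm/s.
9–11 s: v starts -10 cm/s; Δx = -10·2 + ½·8·2² = -4 cm; v ends 6 cm/s.
x(11) = -9 + Σ Δx = -144 cm.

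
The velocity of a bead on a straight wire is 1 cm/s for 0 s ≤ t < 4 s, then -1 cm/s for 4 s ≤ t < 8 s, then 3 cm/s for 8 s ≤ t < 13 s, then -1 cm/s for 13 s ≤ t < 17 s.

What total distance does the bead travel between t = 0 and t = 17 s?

27 cm

Total distance travelled is ∫|v| dt — sum the magnitudes of each area piece.
0–4 s: |1| × 4 = 4 cm
4–8 s: |-1| × 4 = 4 cm
8–13 s: |3| × 5 = 15 cm
13–17 s: |-1| × 4 = 4 cm
Total distance = 27 cm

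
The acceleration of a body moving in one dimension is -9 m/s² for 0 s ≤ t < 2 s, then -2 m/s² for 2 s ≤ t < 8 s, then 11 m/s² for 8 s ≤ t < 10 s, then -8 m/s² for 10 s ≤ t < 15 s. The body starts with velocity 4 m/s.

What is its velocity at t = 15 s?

-44 m/s

Δv equals the area under the a-t graph; then v = v₀ + Δv.
0–2 s: -9 × 2 = -18 m/s
2–8 s: -2 × 6 = -12 m/s
8–10 s: 11 × 2 = 22 m/s
10–15 s: -8 × 5 = -40 m/s
Δv = -48 m/s, so v(15) = 4 + (-48) = -44 m/s.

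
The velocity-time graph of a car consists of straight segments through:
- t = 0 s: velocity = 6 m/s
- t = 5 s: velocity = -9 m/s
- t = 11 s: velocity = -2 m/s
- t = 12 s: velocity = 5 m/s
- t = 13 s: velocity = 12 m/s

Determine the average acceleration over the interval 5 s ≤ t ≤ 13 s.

Average acceleration = Δv/Δt = (12 − -9)/(13 − 5) = 2.625 m/s².

2.625 m/s²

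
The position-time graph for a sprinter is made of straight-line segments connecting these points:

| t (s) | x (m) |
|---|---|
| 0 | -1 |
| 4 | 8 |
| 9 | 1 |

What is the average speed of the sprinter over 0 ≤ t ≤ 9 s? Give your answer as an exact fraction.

16/9 m/s

Average speed = (total path length)/(elapsed time); on a piecewise-linear x-t graph the path length is Σ|Δx|.
0–4 s: |Δx| = |8 − -1| = 9 m
4–9 s: |Δx| = |1 − 8| = 7 m
Total path = 16 m; average speed = 16/9 = 16/9 m/s.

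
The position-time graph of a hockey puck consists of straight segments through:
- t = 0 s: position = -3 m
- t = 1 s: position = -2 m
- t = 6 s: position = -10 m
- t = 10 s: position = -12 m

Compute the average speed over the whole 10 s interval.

Average speed = (total path length)/(elapsed time); on a piecewise-linear x-t graph the path length is Σ|Δx|.
0–1 s: |Δx| = |-2 − -3| = 1 m
1–6 s: |Δx| = |-10 − -2| = 8 m
6–10 s: |Δx| = |-12 − -10| = 2 m
Total path = 11 m; average speed = 11/10 = 1.1 m/s.

1.1 m/s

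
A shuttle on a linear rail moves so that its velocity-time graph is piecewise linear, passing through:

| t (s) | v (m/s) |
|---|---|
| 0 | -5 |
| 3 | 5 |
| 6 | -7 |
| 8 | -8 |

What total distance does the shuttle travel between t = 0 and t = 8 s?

31.75 m

Distance (not displacement) is the total path length: add the absolute areas under v-t.
0–3 s: v = 0 at t = 1.5 s; triangle areas 3.75 + 3.75 = 7.5 m
3–6 s: v = 0 at t = 4.25 s; triangle areas 3.125 + 6.125 = 9.25 m
6–8 s: |½(-7 + -8)(2)| = 15 m
Total distance = 31.75 m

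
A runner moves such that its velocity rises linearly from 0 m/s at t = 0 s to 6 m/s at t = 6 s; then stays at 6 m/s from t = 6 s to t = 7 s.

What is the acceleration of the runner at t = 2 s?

Acceleration is the slope of the v-t graph on 0–6 s: (6 − 0)/(6 − 0) = 1 m/s².

1 m/s²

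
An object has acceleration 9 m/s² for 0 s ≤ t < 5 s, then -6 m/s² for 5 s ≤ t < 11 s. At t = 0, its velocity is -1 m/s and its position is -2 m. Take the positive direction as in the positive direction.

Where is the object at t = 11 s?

261.5 m

On each constant-a segment, Δv = aΔt and Δx = v₀Δt + ½aΔt²; chain segment to segment.
0–5 s: v starts -1 m/s; Δx = -1·5 + ½·9·5² = 107.5 m; v ends 44 m/s.
5–11 s: v starts 44 m/s; Δx = 44·6 + ½·-6·6² = 156 m; v ends 8 m/s.
x(11) = -2 + Σ Δx = 261.5 m.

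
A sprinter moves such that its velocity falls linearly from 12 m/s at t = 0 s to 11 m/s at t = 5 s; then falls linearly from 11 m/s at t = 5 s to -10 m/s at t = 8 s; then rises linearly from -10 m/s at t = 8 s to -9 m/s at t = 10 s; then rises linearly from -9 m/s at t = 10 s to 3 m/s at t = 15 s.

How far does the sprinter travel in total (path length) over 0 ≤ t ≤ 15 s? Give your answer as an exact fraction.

Total distance travelled is ∫|v| dt — sum the magnitudes of each area piece.
0–5 s: |½(12 + 11)(5)| = 57.5 m
5–8 s: v = 0 at t = 46/7 s; triangle areas 121/14 + 50/7 = 221/14 m
8–10 s: |½(-10 + -9)(2)| = 19 m
10–15 s: v = 0 at t = 13.75 s; triangle areas 16.875 + 1.875 = 18.75 m
Total distance = 3109/28 m

3109/28 m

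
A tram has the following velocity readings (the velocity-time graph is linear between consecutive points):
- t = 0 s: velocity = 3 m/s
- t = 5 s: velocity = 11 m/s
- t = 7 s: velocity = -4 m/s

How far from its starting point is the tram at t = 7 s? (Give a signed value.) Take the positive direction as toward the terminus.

Net displacement equals the area under the velocity-time graph (areas below the axis count negative).
0–5 s: ½(3 + 11)(5) = 35 m
5–7 s: ½(11 + -4)(2) = 7 m
Net displacement = 42 m

42 m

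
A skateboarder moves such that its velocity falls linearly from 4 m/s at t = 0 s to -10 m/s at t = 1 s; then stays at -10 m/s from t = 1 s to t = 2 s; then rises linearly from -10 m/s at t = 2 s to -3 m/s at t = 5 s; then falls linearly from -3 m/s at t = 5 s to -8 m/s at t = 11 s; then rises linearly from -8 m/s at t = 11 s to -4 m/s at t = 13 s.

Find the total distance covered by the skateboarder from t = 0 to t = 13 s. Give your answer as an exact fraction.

Distance (not displacement) is the total path length: add the absolute areas under v-t.
0–1 s: v = 0 at t = 2/7 s; triangle areas 4/7 + 25/7 = 29/7 m
1–2 s: |-10| × 1 = 10 m
2–5 s: |½(-10 + -3)(3)| = 19.5 m
5–11 s: |½(-3 + -8)(6)| = 33 m
11–13 s: |½(-8 + -4)(2)| = 12 m
Total distance = 1101/14 m

1101/14 m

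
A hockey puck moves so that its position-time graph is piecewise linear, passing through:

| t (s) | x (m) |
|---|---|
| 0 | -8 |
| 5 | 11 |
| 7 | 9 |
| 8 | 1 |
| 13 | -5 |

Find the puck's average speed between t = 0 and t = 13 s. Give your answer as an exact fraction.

Average speed = (total path length)/(elapsed time); on a piecewise-linear x-t graph the path length is Σ|Δx|.
0–5 s: |Δx| = |11 − -8| = 19 m
5–7 s: |Δx| = |9 − 11| = 2 m
7–8 s: |Δx| = |1 − 9| = 8 m
8–13 s: |Δx| = |-5 − 1| = 6 m
Total path = 35 m; average speed = 35/13 = 35/13 m/s.

35/13 m/s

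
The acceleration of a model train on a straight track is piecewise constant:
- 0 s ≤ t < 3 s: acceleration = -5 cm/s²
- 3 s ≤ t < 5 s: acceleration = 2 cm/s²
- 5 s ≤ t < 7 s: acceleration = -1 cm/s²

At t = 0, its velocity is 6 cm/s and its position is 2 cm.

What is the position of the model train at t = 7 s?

-28.5 cm

On each constant-a segment, Δv = aΔt and Δx = v₀Δt + ½aΔt²; chain segment to segment.
0–3 s: v starts 6 cm/s; Δx = 6·3 + ½·-5·3² = -4.5 cm; v ends -9 cm/s.
3–5 s: v starts -9 cm/s; Δx = -9·2 + ½·2·2² = -14 cm; v ends -5 cm/s.
5–7 s: v starts -5 cm/s; Δx = -5·2 + ½·-1·2² = -12 cm; v ends -7 cm/s.
x(7) = 2 + Σ Δx = -28.5 cm.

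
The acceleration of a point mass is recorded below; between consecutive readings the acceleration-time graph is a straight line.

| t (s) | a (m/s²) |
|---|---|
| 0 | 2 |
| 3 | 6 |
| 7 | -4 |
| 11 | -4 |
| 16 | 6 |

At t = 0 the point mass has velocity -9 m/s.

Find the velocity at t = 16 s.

-4 m/s

Δv equals the area under the a-t graph; then v = v₀ + Δv.
0–3 s: ½(2 + 6)(3) = 12 m/s
3–7 s: ½(6 + -4)(4) = 4 m/s
7–11 s: -4 × 4 = -16 m/s
11–16 s: ½(-4 + 6)(5) = 5 m/s
Δv = 5 m/s, so v(16) = -9 + (5) = -4 m/s.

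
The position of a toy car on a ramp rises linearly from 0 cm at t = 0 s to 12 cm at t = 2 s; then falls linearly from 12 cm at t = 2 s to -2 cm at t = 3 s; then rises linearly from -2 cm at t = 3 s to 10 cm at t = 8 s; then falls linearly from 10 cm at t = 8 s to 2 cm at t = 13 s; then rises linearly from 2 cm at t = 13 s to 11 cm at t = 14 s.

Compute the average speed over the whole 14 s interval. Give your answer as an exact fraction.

55/14 cm/s

Average speed = (total path length)/(elapsed time); on a piecewise-linear x-t graph the path length is Σ|Δx|.
0–2 s: |Δx| = |12 − 0| = 12 cm
2–3 s: |Δx| = |-2 − 12| = 14 cm
3–8 s: |Δx| = |10 − -2| = 12 cm
8–13 s: |Δx| = |2 − 10| = 8 cm
13–14 s: |Δx| = |11 − 2| = 9 cm
Total path = 55 cm; average speed = 55/14 = 55/14 cm/s.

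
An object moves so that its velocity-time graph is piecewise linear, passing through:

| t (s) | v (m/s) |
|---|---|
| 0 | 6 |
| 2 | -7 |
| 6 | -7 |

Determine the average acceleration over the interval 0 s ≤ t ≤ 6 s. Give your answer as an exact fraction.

Average acceleration = Δv/Δt = (-7 − 6)/(6 − 0) = -13/6 m/s².

-13/6 m/s²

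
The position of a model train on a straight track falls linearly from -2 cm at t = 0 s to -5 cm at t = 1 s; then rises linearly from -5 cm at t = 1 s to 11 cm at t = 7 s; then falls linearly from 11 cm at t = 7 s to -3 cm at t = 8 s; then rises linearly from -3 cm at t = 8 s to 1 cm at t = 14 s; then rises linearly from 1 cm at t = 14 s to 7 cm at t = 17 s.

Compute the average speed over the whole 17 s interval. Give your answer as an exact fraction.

43/17 cm/s

Average speed = (total path length)/(elapsed time); on a piecewise-linear x-t graph the path length is Σ|Δx|.
0–1 s: |Δx| = |-5 − -2| = 3 cm
1–7 s: |Δx| = |11 − -5| = 16 cm
7–8 s: |Δx| = |-3 − 11| = 14 cm
8–14 s: |Δx| = |1 − -3| = 4 cm
14–17 s: |Δx| = |7 − 1| = 6 cm
Total path = 43 cm; average speed = 43/17 = 43/17 cm/s.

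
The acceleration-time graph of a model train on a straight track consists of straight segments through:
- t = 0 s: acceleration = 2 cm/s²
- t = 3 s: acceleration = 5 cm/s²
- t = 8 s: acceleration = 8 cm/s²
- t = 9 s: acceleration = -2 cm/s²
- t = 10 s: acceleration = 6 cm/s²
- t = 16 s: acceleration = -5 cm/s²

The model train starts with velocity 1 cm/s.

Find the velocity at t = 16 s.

52 cm/s

Δv equals the area under the a-t graph; then v = v₀ + Δv.
0–3 s: ½(2 + 5)(3) = 10.5 cm/s
3–8 s: ½(5 + 8)(5) = 32.5 cm/s
8–9 s: ½(8 + -2)(1) = 3 cm/s
9–10 s: ½(-2 + 6)(1) = 2 cm/s
10–16 s: ½(6 + -5)(6) = 3 cm/s
Δv = 51 cm/s, so v(16) = 1 + (51) = 52 cm/s.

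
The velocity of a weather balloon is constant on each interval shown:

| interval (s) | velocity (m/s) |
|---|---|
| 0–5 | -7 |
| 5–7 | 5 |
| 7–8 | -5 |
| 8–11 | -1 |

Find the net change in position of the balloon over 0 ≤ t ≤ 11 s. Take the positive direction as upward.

-33 m

Net displacement equals the area under the velocity-time graph (areas below the axis count negative).
0–5 s: -7 × 5 = -35 m
5–7 s: 5 × 2 = 10 m
7–8 s: -5 × 1 = -5 m
8–11 s: -1 × 3 = -3 m
Net displacement = -33 m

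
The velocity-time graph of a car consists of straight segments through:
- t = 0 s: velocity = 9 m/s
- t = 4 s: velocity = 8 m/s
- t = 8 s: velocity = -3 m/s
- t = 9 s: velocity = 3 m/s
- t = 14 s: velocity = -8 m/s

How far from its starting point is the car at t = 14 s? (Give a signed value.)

31.5 m

Displacement is the signed area under the v-t curve.
0–4 s: ½(9 + 8)(4) = 34 m
4–8 s: ½(8 + -3)(4) = 10 m
8–9 s: ½(-3 + 3)(1) = 0 m
9–14 s: ½(3 + -8)(5) = -12.5 m
Net displacement = 31.5 m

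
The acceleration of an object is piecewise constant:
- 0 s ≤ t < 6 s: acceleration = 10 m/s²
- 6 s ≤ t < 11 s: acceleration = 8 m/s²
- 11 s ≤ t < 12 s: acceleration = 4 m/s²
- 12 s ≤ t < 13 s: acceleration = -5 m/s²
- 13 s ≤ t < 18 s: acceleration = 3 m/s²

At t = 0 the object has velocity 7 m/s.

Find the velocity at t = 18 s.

Δv equals the area under the a-t graph; then v = v₀ + Δv.
0–6 s: 10 × 6 = 60 m/s
6–11 s: 8 × 5 = 40 m/s
11–12 s: 4 × 1 = 4 m/s
12–13 s: -5 × 1 = -5 m/s
13–18 s: 3 × 5 = 15 m/s
Δv = 114 m/s, so v(18) = 7 + (114) = 121 m/s.

121 m/s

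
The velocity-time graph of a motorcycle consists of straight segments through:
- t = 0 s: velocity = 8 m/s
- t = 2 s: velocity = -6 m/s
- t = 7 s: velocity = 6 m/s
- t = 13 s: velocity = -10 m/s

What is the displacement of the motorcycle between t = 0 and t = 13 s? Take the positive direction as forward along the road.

Net displacement equals the area under the velocity-time graph (areas below the axis count negative).
0–2 s: ½(8 + -6)(2) = 2 m
2–7 s: ½(-6 + 6)(5) = 0 m
7–13 s: ½(6 + -10)(6) = -12 m
Net displacement = -10 m

-10 m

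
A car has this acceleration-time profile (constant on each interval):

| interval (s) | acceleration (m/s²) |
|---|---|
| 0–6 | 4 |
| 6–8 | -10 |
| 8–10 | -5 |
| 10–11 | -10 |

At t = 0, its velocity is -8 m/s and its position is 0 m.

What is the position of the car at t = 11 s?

On each constant-a segment, Δv = aΔt and Δx = v₀Δt + ½aΔt²; chain segment to segment.
0–6 s: v starts -8 m/s; Δx = -8·6 + ½·4·6² = 24 m; v ends 16 m/s.
6–8 s: v starts 16 m/s; Δx = 16·2 + ½·-10·2² = 12 m; v ends -4 m/s.
8–10 s: v starts -4 m/s; Δx = -4·2 + ½·-5·2² = -18 m; v ends -14 m/s.
10–11 s: v starts -14 m/s; Δx = -14·1 + ½·-10·1² = -19 m; v ends -24 m/s.
x(11) = 0 + Σ Δx = -1 m.

-1 m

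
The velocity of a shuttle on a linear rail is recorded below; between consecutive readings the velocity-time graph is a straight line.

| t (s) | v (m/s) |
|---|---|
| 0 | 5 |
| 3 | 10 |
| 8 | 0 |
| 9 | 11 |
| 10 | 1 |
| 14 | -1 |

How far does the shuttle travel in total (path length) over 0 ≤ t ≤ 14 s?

61 m

Distance (not displacement) is the total path length: add the absolute areas under v-t.
0–3 s: |½(5 + 10)(3)| = 22.5 m
3–8 s: |½(10 + 0)(5)| = 25 m
8–9 s: |½(0 + 11)(1)| = 5.5 m
9–10 s: |½(11 + 1)(1)| = 6 m
10–14 s: v = 0 at t = 12 s; triangle areas 1 + 1 = 2 m
Total distance = 61 m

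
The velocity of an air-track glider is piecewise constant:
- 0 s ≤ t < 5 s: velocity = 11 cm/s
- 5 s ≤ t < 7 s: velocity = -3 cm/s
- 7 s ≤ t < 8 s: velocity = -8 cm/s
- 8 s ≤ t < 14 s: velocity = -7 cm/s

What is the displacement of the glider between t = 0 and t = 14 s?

Displacement is the signed area under the v-t curve.
0–5 s: 11 × 5 = 55 cm
5–7 s: -3 × 2 = -6 cm
7–8 s: -8 × 1 = -8 cm
8–14 s: -7 × 6 = -42 cm
Net displacement = -1 cm

-1 cm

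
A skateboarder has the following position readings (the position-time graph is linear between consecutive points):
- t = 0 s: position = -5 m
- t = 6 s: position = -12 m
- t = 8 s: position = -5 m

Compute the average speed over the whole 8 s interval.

Average speed = (total path length)/(elapsed time); on a piecewise-linear x-t graph the path length is Σ|Δx|.
0–6 s: |Δx| = |-12 − -5| = 7 m
6–8 s: |Δx| = |-5 − -12| = 7 m
Total path = 14 m; average speed = 14/8 = 1.75 m/s.

1.75 m/s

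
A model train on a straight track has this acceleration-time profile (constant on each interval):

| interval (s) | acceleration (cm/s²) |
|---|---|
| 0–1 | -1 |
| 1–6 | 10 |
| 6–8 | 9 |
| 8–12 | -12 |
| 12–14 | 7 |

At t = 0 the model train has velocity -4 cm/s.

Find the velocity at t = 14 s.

29 cm/s

Δv equals the area under the a-t graph; then v = v₀ + Δv.
0–1 s: -1 × 1 = -1 cm/s
1–6 s: 10 × 5 = 50 cm/s
6–8 s: 9 × 2 = 18 cm/s
8–12 s: -12 × 4 = -48 cm/s
12–14 s: 7 × 2 = 14 cm/s
Δv = 33 cm/s, so v(14) = -4 + (33) = 29 cm/s.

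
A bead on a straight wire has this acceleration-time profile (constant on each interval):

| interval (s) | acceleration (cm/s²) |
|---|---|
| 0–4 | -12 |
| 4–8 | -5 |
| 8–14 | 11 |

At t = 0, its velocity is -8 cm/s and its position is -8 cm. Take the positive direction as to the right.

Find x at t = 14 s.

-658 cm

On each constant-a segment, Δv = aΔt and Δx = v₀Δt + ½aΔt²; chain segment to segment.
0–4 s: v starts -8 cm/s; Δx = -8·4 + ½·-12·4² = -128 cm; v ends -56 cm/s.
4–8 s: v starts -56 cm/s; Δx = -56·4 + ½·-5·4² = -264 cm; v ends -76 cm/s.
8–14 s: v starts -76 cm/s; Δx = -76·6 + ½·11·6² = -258 cm; v ends -10 cm/s.
x(14) = -8 + Σ Δx = -658 cm.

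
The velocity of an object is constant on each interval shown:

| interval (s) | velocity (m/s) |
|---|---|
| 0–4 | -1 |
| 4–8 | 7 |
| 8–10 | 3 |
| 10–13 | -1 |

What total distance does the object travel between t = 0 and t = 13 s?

Distance (not displacement) is the total path length: add the absolute areas under v-t.
0–4 s: |-1| × 4 = 4 m
4–8 s: |7| × 4 = 28 m
8–10 s: |3| × 2 = 6 m
10–13 s: |-1| × 3 = 3 m
Total distance = 41 m

41 m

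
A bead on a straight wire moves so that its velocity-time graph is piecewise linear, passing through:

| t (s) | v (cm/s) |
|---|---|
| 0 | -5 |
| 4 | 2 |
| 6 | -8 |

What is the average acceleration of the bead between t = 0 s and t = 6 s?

-0.5 cm/s²

Average acceleration = Δv/Δt = (-8 − -5)/(6 − 0) = -0.5 cm/s².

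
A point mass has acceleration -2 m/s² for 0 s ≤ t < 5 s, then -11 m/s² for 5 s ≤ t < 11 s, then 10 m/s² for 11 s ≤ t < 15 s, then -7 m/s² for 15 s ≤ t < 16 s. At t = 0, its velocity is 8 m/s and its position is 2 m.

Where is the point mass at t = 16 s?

On each constant-a segment, Δv = aΔt and Δx = v₀Δt + ½aΔt²; chain segment to segment.
0–5 s: v starts 8 m/s; Δx = 8·5 + ½·-2·5² = 15 m; v ends -2 m/s.
5–11 s: v starts -2 m/s; Δx = -2·6 + ½·-11·6² = -210 m; v ends -68 m/s.
11–15 s: v starts -68 m/s; Δx = -68·4 + ½·10·4² = -192 m; v ends -28 m/s.
15–16 s: v starts -28 m/s; Δx = -28·1 + ½·-7·1² = -31.5 m; v ends -35 m/s.
x(16) = 2 + Σ Δx = -416.5 m.

-416.5 m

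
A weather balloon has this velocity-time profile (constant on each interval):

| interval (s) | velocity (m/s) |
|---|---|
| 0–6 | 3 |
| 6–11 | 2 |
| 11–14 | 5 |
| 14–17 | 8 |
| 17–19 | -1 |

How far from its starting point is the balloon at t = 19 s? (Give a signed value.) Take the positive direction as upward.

65 m

Net displacement equals the area under the velocity-time graph (areas below the axis count negative).
0–6 s: 3 × 6 = 18 m
6–11 s: 2 × 5 = 10 m
11–14 s: 5 × 3 = 15 m
14–17 s: 8 × 3 = 24 m
17–19 s: -1 × 2 = -2 m
Net displacement = 65 m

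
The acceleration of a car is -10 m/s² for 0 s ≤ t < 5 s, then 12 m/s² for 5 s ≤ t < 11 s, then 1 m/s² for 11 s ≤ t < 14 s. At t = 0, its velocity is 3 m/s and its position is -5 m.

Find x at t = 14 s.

On each constant-a segment, Δv = aΔt and Δx = v₀Δt + ½aΔt²; chain segment to segment.
0–5 s: v starts 3 m/s; Δx = 3·5 + ½·-10·5² = -110 m; v ends -47 m/s.
5–11 s: v starts -47 m/s; Δx = -47·6 + ½·12·6² = -66 m; v ends 25 m/s.
11–14 s: v starts 25 m/s; Δx = 25·3 + ½·1·3² = 79.5 m; v ends 28 m/s.
x(14) = -5 + Σ Δx = -101.5 m.

-101.5 m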